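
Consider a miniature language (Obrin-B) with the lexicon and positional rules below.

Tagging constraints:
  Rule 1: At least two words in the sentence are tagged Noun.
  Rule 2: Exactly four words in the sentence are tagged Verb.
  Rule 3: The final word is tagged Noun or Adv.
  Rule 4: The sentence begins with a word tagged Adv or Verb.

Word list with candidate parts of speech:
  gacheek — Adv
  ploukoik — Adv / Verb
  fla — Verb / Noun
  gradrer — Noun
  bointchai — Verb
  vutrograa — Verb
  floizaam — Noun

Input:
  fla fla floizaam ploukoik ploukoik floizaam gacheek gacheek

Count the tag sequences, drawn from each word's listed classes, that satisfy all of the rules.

1

Candidates per position — 1:fla {Verb,Noun}; 2:fla {Verb,Noun}; 3:floizaam {Noun}; 4:ploukoik {Adv,Verb}; 5:ploukoik {Adv,Verb}; 6:floizaam {Noun}; 7:gacheek {Adv}; 8:gacheek {Adv}.
There are 16 candidate sequences in total.
The sequences that satisfy every rule: Verb Verb Noun Verb Verb Noun Adv Adv.
Count = 1.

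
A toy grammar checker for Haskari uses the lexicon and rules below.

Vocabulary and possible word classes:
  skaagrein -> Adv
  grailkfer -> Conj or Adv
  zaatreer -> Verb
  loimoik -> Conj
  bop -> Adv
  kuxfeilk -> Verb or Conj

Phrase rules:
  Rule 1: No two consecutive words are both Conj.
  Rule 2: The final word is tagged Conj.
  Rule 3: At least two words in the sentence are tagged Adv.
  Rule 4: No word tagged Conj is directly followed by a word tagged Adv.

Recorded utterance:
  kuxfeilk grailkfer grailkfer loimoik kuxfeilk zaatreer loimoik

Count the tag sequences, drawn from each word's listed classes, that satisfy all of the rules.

Candidates per position — 1:kuxfeilk {Verb,Conj}; 2:grailkfer {Conj,Adv}; 3:grailkfer {Conj,Adv}; 4:loimoik {Conj}; 5:kuxfeilk {Verb,Conj}; 6:zaatreer {Verb}; 7:loimoik {Conj}.
There are 16 candidate sequences in total.
The sequences that satisfy every rule: Verb Adv Adv Conj Verb Verb Conj.
Count = 1.

1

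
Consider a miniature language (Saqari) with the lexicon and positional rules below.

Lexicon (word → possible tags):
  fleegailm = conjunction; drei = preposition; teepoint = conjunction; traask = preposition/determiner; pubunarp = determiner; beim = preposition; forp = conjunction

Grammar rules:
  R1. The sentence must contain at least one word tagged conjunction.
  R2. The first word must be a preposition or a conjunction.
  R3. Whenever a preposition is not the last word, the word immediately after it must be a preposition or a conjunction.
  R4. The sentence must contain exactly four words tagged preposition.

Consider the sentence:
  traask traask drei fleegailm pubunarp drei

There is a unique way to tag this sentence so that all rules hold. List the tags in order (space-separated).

Candidates per position — 1:traask {preposition,determiner}; 2:traask {preposition,determiner}; 3:drei {preposition}; 4:fleegailm {conjunction}; 5:pubunarp {determiner}; 6:drei {preposition}.
If word 1 were determiner, no tagging could satisfy rule 2; so word 1 is preposition.
If word 2 were determiner, no tagging could satisfy rule 3; so word 2 is preposition.
That leaves exactly one tagging: preposition preposition preposition conjunction determiner preposition.
Check: rule 1 ok; rule 2 ok; rule 3 ok; rule 4 ok.

preposition preposition preposition conjunction determiner preposition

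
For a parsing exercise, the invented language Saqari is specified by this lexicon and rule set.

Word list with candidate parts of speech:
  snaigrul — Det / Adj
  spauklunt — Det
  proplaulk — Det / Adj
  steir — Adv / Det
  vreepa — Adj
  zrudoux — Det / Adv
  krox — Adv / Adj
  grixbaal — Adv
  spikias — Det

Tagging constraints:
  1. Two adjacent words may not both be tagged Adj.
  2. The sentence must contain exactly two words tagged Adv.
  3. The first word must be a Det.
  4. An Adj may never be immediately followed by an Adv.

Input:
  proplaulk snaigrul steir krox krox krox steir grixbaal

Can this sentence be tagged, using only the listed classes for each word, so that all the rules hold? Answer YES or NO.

Candidates per position — 1:proplaulk {Det,Adj}; 2:snaigrul {Det,Adj}; 3:steir {Adv,Det}; 4:krox {Adv,Adj}; 5:krox {Adv,Adj}; 6:krox {Adv,Adj}; 7:steir {Adv,Det}; 8:grixbaal {Adv}.
Every candidate sequence violates at least one rule; no consistent tagging exists.

NO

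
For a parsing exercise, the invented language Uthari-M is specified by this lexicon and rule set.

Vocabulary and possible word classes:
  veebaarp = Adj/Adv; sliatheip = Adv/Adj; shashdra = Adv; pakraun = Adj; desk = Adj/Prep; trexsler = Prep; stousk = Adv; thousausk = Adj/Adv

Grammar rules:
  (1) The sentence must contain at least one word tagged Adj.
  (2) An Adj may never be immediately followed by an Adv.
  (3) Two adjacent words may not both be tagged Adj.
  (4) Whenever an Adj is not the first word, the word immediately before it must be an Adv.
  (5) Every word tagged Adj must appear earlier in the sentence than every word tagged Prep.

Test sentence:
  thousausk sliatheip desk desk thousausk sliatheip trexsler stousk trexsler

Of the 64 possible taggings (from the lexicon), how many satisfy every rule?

2

Candidates per position — 1:thousausk {Adj,Adv}; 2:sliatheip {Adv,Adj}; 3:desk {Adj,Prep}; 4:desk {Adj,Prep}; 5:thousausk {Adj,Adv}; 6:sliatheip {Adv,Adj}; 7:trexsler {Prep}; 8:stousk {Adv}; 9:trexsler {Prep}.
There are 64 candidate sequences in total.
The sequences that satisfy every rule: Adv Adv Adj Prep Adv Adv Prep Adv Prep; Adv Adj Prep Prep Adv Adv Prep Adv Prep.
Count = 2.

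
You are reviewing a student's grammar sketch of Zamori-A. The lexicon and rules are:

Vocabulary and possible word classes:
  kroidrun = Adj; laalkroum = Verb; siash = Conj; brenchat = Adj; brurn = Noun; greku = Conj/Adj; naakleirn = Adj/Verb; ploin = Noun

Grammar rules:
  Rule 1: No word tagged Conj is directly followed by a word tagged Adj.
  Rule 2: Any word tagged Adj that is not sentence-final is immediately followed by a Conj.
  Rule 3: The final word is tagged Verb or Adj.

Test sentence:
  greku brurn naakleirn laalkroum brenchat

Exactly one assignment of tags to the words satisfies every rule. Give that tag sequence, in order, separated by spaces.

Conj Noun Verb Verb Adj

Candidates per position — 1:greku {Conj,Adj}; 2:brurn {Noun}; 3:naakleirn {Adj,Verb}; 4:laalkroum {Verb}; 5:brenchat {Adj}.
If word 1 were Adj, no tagging could satisfy rule 2; so word 1 is Conj.
If word 3 were Adj, no tagging could satisfy rule 2; so word 3 is Verb.
That leaves exactly one tagging: Conj Noun Verb Verb Adj.
Check: rule 1 ok; rule 2 ok; rule 3 ok.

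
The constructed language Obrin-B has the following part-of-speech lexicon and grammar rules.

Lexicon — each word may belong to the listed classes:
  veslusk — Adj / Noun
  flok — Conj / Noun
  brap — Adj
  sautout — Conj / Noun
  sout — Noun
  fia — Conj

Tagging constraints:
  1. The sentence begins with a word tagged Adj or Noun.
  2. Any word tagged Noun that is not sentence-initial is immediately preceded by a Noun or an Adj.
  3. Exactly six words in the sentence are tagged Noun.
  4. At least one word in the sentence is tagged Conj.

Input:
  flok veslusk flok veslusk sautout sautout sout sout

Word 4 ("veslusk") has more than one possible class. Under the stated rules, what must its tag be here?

Adj

Candidates per position — 1:flok {Conj,Noun}; 2:veslusk {Adj,Noun}; 3:flok {Conj,Noun}; 4:veslusk {Adj,Noun}; 5:sautout {Conj,Noun}; 6:sautout {Conj,Noun}; 7:sout {Noun}; 8:sout {Noun}.
At position 1, choosing Conj makes rule 1 impossible to satisfy; hence Noun.
At position 5, choosing Conj makes rule 2 impossible to satisfy; hence Noun.
At position 6, choosing Conj makes rule 2 impossible to satisfy; hence Noun.
At position 3, choosing Noun makes rule 4 impossible to satisfy; hence Conj.
At position 4, choosing Noun makes rule 2 impossible to satisfy; hence Adj.
At position 2, choosing Adj makes rule 3 impossible to satisfy; hence Noun.
That leaves exactly one tagging: Noun Noun Conj Adj Noun Noun Noun Noun.
Check: rule 1 holds; rule 2 holds; rule 3 holds; rule 4 holds.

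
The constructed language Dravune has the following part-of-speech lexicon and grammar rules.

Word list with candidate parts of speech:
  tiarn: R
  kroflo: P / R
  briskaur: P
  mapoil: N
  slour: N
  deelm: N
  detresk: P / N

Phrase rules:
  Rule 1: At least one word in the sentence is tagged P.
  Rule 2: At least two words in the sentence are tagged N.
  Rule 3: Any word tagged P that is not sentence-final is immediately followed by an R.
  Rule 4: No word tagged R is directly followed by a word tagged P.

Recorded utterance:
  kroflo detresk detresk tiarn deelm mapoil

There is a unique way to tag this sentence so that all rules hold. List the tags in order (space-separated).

R N P R N N

Candidates per position — 1:kroflo {P,R}; 2:detresk {P,N}; 3:detresk {P,N}; 4:tiarn {R}; 5:deelm {N}; 6:mapoil {N}.
Word 1 cannot be P — rule 3 would then fail for every completion. It is R.
Word 2 cannot be P — rule 3 would then fail for every completion. It is N.
Word 3 cannot be N — rule 1 would then fail for every completion. It is P.
The unique satisfying tagging is: R N P R N N.
Verifying each rule — rule 1 ok; rule 2 ok; rule 3 ok; rule 4 ok.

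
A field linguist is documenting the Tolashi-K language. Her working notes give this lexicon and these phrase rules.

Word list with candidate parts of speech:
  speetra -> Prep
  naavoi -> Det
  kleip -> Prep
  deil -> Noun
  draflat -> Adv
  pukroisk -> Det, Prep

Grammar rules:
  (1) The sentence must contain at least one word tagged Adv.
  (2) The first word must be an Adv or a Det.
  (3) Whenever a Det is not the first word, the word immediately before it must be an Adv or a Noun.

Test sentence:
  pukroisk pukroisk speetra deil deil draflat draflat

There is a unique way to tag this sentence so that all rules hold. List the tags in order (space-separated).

Det Prep Prep Noun Noun Adv Adv

Candidates per position — 1:pukroisk {Det,Prep}; 2:pukroisk {Det,Prep}; 3:speetra {Prep}; 4:deil {Noun}; 5:deil {Noun}; 6:draflat {Adv}; 7:draflat {Adv}.
Position 1: tagging it Prep would leave rule 2 unsatisfiable, so it must be Det.
Position 2: tagging it Det would leave rule 3 unsatisfiable, so it must be Prep.
The unique satisfying tagging is: Det Prep Prep Noun Noun Adv Adv.
Checking: rule 1 satisfied; rule 2 satisfied; rule 3 satisfied.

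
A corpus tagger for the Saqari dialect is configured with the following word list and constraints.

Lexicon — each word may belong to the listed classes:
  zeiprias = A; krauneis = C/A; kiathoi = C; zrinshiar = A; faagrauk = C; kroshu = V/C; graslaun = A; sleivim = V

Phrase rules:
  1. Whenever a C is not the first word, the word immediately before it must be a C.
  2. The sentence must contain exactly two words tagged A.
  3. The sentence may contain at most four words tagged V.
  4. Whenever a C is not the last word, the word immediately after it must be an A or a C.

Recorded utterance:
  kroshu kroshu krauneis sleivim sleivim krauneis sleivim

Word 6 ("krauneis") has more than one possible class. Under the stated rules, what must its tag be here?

Candidates per position — 1:kroshu {V,C}; 2:kroshu {V,C}; 3:krauneis {C,A}; 4:sleivim {V}; 5:sleivim {V}; 6:krauneis {C,A}; 7:sleivim {V}.
Position 3: C is ruled out by rule 2; that leaves A.
Position 6: C is ruled out by rule 1; that leaves A.
The remaining ambiguous positions (1, 2) are resolved jointly — only one combination satisfies every rule.
That leaves exactly one tagging: C C A V V A V.
Checking: rule 1 ok; rule 2 ok; rule 3 ok; rule 4 ok.

A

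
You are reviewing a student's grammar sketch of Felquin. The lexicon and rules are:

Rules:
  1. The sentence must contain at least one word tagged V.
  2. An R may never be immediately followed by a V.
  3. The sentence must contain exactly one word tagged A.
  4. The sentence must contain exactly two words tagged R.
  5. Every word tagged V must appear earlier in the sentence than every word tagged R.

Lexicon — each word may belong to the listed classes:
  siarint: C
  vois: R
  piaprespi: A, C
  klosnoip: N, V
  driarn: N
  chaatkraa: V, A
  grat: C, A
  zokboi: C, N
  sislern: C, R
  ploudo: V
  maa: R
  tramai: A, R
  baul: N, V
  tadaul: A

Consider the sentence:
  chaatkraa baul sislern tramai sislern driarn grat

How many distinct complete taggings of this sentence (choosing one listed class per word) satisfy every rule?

Candidates per position — 1:chaatkraa {V,A}; 2:baul {N,V}; 3:sislern {C,R}; 4:tramai {A,R}; 5:sislern {C,R}; 6:driarn {N}; 7:grat {C,A}.
There are 64 candidate sequences in total.
Checking each against the rules leaves 8 sequences.
Count = 8.

8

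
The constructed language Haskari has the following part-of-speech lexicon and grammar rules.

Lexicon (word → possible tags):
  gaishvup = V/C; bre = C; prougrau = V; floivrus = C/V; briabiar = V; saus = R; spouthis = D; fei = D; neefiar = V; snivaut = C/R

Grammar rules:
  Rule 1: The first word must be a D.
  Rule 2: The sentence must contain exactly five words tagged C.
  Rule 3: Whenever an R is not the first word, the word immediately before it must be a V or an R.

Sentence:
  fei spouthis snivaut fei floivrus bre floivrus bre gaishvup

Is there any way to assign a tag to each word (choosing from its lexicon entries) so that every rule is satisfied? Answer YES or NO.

Candidates per position — 1:fei {D}; 2:spouthis {D}; 3:snivaut {C,R}; 4:fei {D}; 5:floivrus {C,V}; 6:bre {C}; 7:floivrus {C,V}; 8:bre {C}; 9:gaishvup {V,C}.
One satisfying assignment: D D C D C C V C C.
Verifying each rule — rule 1 ✓; rule 2 ✓; rule 3 ✓.

YES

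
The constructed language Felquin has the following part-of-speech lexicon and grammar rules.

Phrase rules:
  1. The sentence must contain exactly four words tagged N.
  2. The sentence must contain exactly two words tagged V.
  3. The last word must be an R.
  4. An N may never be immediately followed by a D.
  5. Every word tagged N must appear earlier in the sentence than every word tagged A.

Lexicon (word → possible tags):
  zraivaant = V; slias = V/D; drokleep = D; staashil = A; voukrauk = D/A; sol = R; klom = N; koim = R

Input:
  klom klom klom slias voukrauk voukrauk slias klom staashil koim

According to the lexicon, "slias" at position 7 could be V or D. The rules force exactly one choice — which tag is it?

Candidates per position — 1:klom {N}; 2:klom {N}; 3:klom {N}; 4:slias {V,D}; 5:voukrauk {D,A}; 6:voukrauk {D,A}; 7:slias {V,D}; 8:klom {N}; 9:staashil {A}; 10:koim {R}.
At position 4, choosing D makes rule 2 impossible to satisfy; hence V.
At position 5, choosing A makes rule 5 impossible to satisfy; hence D.
At position 6, choosing A makes rule 5 impossible to satisfy; hence D.
At position 7, choosing D makes rule 2 impossible to satisfy; hence V.
The unique satisfying tagging is: N N N V D D V N A R.
Check: rule 1 ✓; rule 2 ✓; rule 3 ✓; rule 4 ✓; rule 5 ✓.

V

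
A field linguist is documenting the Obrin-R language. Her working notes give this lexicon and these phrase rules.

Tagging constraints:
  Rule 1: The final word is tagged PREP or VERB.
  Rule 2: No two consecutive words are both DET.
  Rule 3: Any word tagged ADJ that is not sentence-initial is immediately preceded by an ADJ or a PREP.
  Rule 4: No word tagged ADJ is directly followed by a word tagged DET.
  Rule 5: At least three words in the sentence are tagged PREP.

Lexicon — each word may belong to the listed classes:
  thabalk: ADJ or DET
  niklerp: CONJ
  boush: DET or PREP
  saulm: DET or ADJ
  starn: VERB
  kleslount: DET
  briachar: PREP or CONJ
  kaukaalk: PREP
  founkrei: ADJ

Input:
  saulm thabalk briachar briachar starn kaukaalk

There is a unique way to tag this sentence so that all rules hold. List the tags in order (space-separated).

Candidates per position — 1:saulm {DET,ADJ}; 2:thabalk {ADJ,DET}; 3:briachar {PREP,CONJ}; 4:briachar {PREP,CONJ}; 5:starn {VERB}; 6:kaukaalk {PREP}.
Word 3 cannot be CONJ — rule 5 would then fail for every completion. It is PREP.
Word 4 cannot be CONJ — rule 5 would then fail for every completion. It is PREP.
The remaining ambiguous positions (1, 2) are resolved jointly — only one combination satisfies every rule.
So the tagging must be: ADJ ADJ PREP PREP VERB PREP.
Check: rule 1 satisfied; rule 2 satisfied; rule 3 satisfied; rule 4 satisfied; rule 5 satisfied.

ADJ ADJ PREP PREP VERB PREP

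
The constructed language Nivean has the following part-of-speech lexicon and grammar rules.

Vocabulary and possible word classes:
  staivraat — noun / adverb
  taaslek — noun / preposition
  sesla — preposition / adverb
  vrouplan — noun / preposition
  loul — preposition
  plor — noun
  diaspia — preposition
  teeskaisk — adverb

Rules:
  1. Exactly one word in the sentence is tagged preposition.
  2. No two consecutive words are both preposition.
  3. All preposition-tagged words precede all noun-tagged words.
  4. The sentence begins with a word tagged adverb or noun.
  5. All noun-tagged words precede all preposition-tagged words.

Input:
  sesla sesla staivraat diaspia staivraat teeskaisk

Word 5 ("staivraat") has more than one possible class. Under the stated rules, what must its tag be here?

Candidates per position — 1:sesla {preposition,adverb}; 2:sesla {preposition,adverb}; 3:staivraat {noun,adverb}; 4:diaspia {preposition}; 5:staivraat {noun,adverb}; 6:teeskaisk {adverb}.
Position 1: preposition is ruled out by rule 1; that leaves adverb.
Position 2: preposition is ruled out by rule 1; that leaves adverb.
Position 3: noun is ruled out by rule 3; that leaves adverb.
Position 5: noun is ruled out by rule 5; that leaves adverb.
The only consistent sequence is: adverb adverb adverb preposition adverb adverb.
Check: rule 1 ok; rule 2 ok; rule 3 ok; rule 4 ok; rule 5 ok.

adverb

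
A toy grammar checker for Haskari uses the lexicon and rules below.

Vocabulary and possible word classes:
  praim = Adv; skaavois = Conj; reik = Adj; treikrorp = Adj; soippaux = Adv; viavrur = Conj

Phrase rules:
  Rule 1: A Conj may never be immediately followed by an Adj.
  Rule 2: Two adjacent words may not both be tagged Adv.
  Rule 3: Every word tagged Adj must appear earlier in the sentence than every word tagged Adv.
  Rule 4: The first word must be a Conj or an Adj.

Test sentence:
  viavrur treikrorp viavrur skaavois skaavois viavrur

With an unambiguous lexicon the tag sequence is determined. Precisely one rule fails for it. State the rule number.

Fixed tagging: Conj Adj Conj Conj Conj Conj.
Rule check: R1 violated, R2 holds, R3 holds, R4 holds.
Only rule 1 fails.

1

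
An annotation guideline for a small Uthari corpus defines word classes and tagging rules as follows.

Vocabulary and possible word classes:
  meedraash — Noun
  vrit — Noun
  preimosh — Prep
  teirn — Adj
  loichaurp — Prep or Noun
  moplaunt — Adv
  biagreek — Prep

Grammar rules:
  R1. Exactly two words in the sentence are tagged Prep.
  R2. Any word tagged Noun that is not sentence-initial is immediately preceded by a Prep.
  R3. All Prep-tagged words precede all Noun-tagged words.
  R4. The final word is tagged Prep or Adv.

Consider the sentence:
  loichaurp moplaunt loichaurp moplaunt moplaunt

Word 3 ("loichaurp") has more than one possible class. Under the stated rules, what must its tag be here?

Candidates per position — 1:loichaurp {Prep,Noun}; 2:moplaunt {Adv}; 3:loichaurp {Prep,Noun}; 4:moplaunt {Adv}; 5:moplaunt {Adv}.
Position 1: tagging it Noun would leave rule 1 unsatisfiable, so it must be Prep.
Position 3: tagging it Noun would leave rule 1 unsatisfiable, so it must be Prep.
The only consistent sequence is: Prep Adv Prep Adv Adv.
Verifying each rule — rule 1 satisfied; rule 2 satisfied; rule 3 satisfied; rule 4 satisfied.

Prep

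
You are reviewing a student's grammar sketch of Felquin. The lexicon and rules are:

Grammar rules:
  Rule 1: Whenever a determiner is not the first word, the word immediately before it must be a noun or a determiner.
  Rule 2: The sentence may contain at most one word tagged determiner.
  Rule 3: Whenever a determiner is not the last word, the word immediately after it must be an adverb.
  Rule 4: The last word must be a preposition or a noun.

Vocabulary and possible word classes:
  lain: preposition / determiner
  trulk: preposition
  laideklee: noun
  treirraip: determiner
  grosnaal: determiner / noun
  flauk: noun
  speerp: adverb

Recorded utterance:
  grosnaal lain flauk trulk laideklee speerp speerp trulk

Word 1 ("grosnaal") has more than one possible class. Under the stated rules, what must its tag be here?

Candidates per position — 1:grosnaal {determiner,noun}; 2:lain {preposition,determiner}; 3:flauk {noun}; 4:trulk {preposition}; 5:laideklee {noun}; 6:speerp {adverb}; 7:speerp {adverb}; 8:trulk {preposition}.
If word 1 were determiner, no tagging could satisfy rule 3; so word 1 is noun.
If word 2 were determiner, no tagging could satisfy rule 3; so word 2 is preposition.
That leaves exactly one tagging: noun preposition noun preposition noun adverb adverb preposition.
Rule-by-rule: rule 1 holds; rule 2 holds; rule 3 holds; rule 4 holds.

noun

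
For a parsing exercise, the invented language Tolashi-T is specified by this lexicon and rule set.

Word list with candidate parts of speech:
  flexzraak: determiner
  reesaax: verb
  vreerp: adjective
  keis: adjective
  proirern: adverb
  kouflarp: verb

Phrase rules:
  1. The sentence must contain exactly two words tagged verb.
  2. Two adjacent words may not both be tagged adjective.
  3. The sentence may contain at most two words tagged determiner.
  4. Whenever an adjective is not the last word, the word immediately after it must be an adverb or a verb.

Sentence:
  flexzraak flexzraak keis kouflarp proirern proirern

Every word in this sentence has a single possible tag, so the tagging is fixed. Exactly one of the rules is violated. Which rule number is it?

Fixed tagging: determiner determiner adjective verb adverb adverb.
Rule check: R1 fails, R2 ok, R3 ok, R4 ok.
Only rule 1 fails.

1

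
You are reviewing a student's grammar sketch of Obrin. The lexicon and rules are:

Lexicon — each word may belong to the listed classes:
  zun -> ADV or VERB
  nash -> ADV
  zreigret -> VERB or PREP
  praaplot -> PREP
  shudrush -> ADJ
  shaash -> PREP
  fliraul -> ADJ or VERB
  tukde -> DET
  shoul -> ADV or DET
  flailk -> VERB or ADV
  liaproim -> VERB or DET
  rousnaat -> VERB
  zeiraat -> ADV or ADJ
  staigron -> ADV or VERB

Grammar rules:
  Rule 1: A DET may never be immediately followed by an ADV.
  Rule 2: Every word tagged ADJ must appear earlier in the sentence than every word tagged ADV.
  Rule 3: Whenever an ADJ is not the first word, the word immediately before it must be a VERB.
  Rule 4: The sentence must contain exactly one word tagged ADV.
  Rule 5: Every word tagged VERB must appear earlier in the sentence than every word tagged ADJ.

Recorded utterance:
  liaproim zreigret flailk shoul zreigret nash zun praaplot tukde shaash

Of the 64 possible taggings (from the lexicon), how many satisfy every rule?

Candidates per position — 1:liaproim {VERB,DET}; 2:zreigret {VERB,PREP}; 3:flailk {VERB,ADV}; 4:shoul {ADV,DET}; 5:zreigret {VERB,PREP}; 6:nash {ADV}; 7:zun {ADV,VERB}; 8:praaplot {PREP}; 9:tukde {DET}; 10:shaash {PREP}.
There are 64 candidate sequences in total.
Checking each against the rules leaves 8 sequences.
Count = 8.

8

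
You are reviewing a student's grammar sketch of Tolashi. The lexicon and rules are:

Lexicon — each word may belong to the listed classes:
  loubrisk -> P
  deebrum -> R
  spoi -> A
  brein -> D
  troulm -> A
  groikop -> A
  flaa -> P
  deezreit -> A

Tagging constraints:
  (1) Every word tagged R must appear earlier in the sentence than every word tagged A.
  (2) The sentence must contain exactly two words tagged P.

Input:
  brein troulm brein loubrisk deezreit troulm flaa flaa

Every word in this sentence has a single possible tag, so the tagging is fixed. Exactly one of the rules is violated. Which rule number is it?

2

Fixed tagging: D A D P A A P P.
Rule check: R1 ✓, R2 ✗.
Only rule 2 fails.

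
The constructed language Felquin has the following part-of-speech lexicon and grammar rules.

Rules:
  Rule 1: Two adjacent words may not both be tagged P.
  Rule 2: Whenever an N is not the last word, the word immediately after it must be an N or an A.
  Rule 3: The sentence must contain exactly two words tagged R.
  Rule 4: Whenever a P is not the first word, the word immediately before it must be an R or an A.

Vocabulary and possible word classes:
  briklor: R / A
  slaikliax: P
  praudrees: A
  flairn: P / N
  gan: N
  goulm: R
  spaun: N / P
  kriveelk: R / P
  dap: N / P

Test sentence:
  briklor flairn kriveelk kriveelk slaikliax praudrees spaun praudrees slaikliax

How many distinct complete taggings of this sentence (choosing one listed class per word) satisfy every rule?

Candidates per position — 1:briklor {R,A}; 2:flairn {P,N}; 3:kriveelk {R,P}; 4:kriveelk {R,P}; 5:slaikliax {P}; 6:praudrees {A}; 7:spaun {N,P}; 8:praudrees {A}; 9:slaikliax {P}.
There are 32 candidate sequences in total.
The sequences that satisfy every rule: A P R R P A N A P; A P R R P A P A P.
Count = 2.

2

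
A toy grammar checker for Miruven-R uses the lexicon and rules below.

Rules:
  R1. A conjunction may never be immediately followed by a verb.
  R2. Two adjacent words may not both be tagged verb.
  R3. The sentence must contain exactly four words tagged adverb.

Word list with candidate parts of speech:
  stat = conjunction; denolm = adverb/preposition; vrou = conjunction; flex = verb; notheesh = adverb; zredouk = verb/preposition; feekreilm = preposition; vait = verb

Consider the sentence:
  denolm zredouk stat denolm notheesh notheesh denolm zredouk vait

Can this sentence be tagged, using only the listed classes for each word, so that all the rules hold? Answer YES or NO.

YES

Candidates per position — 1:denolm {adverb,preposition}; 2:zredouk {verb,preposition}; 3:stat {conjunction}; 4:denolm {adverb,preposition}; 5:notheesh {adverb}; 6:notheesh {adverb}; 7:denolm {adverb,preposition}; 8:zredouk {verb,preposition}; 9:vait {verb}.
One satisfying assignment: adverb preposition conjunction adverb adverb adverb preposition preposition verb.
Check: rule 1 satisfied; rule 2 satisfied; rule 3 satisfied.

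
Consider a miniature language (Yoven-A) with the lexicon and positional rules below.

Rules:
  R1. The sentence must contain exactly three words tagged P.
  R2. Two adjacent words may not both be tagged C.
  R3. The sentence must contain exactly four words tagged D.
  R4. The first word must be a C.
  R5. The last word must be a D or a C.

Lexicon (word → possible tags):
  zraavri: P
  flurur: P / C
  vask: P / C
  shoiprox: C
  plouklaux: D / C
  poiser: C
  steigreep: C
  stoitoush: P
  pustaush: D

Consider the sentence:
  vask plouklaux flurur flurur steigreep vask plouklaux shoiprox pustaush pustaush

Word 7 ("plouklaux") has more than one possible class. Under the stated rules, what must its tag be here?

D

Candidates per position — 1:vask {P,C}; 2:plouklaux {D,C}; 3:flurur {P,C}; 4:flurur {P,C}; 5:steigreep {C}; 6:vask {P,C}; 7:plouklaux {D,C}; 8:shoiprox {C}; 9:pustaush {D}; 10:pustaush {D}.
Position 1: tagging it P would leave rule 4 unsatisfiable, so it must be C.
Position 2: tagging it C would leave rule 2 unsatisfiable, so it must be D.
Position 3: tagging it C would leave rule 1 unsatisfiable, so it must be P.
Position 4: tagging it C would leave rule 1 unsatisfiable, so it must be P.
Position 6: tagging it C would leave rule 1 unsatisfiable, so it must be P.
Position 7: tagging it C would leave rule 2 unsatisfiable, so it must be D.
The only consistent sequence is: C D P P C P D C D D.
Verifying each rule — rule 1 ok; rule 2 ok; rule 3 ok; rule 4 ok; rule 5 ok.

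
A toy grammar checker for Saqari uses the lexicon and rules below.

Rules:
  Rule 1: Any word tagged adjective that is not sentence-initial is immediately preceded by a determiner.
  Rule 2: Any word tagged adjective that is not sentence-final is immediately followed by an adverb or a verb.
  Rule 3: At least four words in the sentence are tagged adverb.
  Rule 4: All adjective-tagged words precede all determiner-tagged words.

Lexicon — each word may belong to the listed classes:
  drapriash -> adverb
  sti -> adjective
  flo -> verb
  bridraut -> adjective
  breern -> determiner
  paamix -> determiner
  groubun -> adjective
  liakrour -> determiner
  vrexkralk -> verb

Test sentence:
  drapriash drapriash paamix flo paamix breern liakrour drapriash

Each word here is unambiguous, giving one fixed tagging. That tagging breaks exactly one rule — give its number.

Fixed tagging: adverb adverb determiner verb determiner determiner determiner adverb.
Applying the rules: R1 holds, R2 holds, R3 violated, R4 holds.
Only rule 3 fails.

3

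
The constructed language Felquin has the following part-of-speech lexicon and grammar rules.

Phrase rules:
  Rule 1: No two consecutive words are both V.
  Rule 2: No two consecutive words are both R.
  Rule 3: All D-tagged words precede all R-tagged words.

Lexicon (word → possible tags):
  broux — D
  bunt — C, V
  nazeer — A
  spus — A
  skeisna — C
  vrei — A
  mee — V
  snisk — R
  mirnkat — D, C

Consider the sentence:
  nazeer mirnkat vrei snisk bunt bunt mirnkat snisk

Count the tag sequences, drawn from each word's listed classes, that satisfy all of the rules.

6

Candidates per position — 1:nazeer {A}; 2:mirnkat {D,C}; 3:vrei {A}; 4:snisk {R}; 5:bunt {C,V}; 6:bunt {C,V}; 7:mirnkat {D,C}; 8:snisk {R}.
There are 16 candidate sequences in total.
Checking each against the rules leaves 6 sequences.
Count = 6.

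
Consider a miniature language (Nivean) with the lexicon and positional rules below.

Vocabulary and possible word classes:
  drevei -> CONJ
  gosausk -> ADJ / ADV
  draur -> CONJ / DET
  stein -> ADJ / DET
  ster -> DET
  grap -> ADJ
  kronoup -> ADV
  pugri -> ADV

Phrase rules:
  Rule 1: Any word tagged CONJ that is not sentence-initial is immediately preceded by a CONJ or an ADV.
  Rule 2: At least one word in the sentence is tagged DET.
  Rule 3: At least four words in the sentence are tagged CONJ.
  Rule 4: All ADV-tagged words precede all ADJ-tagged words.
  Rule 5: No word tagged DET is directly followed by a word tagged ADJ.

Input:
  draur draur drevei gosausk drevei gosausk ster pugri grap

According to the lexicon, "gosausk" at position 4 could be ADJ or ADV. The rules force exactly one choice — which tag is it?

Candidates per position — 1:draur {CONJ,DET}; 2:draur {CONJ,DET}; 3:drevei {CONJ}; 4:gosausk {ADJ,ADV}; 5:drevei {CONJ}; 6:gosausk {ADJ,ADV}; 7:ster {DET}; 8:pugri {ADV}; 9:grap {ADJ}.
Position 1: DET is ruled out by rule 1; that leaves CONJ.
Position 2: DET is ruled out by rule 1; that leaves CONJ.
Position 4: ADJ is ruled out by rule 1; that leaves ADV.
Position 6: ADJ is ruled out by rule 4; that leaves ADV.
So the tagging must be: CONJ CONJ CONJ ADV CONJ ADV DET ADV ADJ.
Verifying each rule — rule 1 ok; rule 2 ok; rule 3 ok; rule 4 ok; rule 5 ok.

ADV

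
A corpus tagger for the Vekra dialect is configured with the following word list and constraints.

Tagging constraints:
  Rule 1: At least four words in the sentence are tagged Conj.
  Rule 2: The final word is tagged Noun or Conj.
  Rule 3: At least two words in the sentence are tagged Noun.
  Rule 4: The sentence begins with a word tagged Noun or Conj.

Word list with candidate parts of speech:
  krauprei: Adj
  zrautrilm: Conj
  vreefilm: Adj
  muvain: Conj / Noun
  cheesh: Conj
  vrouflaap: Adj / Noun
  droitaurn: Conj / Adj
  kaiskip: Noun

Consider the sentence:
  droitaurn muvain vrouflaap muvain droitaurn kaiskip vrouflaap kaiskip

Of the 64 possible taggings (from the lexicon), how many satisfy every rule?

Candidates per position — 1:droitaurn {Conj,Adj}; 2:muvain {Conj,Noun}; 3:vrouflaap {Adj,Noun}; 4:muvain {Conj,Noun}; 5:droitaurn {Conj,Adj}; 6:kaiskip {Noun}; 7:vrouflaap {Adj,Noun}; 8:kaiskip {Noun}.
There are 64 candidate sequences in total.
The sequences that satisfy every rule: Conj Conj Adj Conj Conj Noun Adj Noun; Conj Conj Adj Conj Conj Noun Noun Noun; Conj Conj Noun Conj Conj Noun Adj Noun; Conj Conj Noun Conj Conj Noun Noun Noun.
Count = 4.

4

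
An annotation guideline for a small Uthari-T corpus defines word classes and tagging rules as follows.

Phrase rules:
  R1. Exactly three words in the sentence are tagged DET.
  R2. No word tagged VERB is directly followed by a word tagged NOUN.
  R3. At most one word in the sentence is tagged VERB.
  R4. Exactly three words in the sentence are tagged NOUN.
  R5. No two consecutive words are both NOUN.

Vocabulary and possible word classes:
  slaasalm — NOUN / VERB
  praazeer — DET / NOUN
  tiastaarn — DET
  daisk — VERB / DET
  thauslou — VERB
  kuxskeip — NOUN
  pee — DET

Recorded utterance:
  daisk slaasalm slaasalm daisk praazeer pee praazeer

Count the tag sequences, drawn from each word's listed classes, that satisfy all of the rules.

1

Candidates per position — 1:daisk {VERB,DET}; 2:slaasalm {NOUN,VERB}; 3:slaasalm {NOUN,VERB}; 4:daisk {VERB,DET}; 5:praazeer {DET,NOUN}; 6:pee {DET}; 7:praazeer {DET,NOUN}.
There are 64 candidate sequences in total.
The sequences that satisfy every rule: DET NOUN VERB DET NOUN DET NOUN.
Count = 1.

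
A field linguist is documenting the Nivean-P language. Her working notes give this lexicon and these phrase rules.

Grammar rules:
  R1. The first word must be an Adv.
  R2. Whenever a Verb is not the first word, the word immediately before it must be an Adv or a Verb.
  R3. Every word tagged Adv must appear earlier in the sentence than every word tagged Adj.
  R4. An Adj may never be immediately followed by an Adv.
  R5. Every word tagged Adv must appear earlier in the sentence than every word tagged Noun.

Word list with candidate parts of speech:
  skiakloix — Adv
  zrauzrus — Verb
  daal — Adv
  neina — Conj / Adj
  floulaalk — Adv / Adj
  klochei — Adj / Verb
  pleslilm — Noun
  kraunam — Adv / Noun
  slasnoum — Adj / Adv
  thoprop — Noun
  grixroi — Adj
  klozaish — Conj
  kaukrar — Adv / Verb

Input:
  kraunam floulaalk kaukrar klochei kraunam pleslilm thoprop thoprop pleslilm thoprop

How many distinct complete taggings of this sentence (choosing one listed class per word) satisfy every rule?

6

Candidates per position — 1:kraunam {Adv,Noun}; 2:floulaalk {Adv,Adj}; 3:kaukrar {Adv,Verb}; 4:klochei {Adj,Verb}; 5:kraunam {Adv,Noun}; 6:pleslilm {Noun}; 7:thoprop {Noun}; 8:thoprop {Noun}; 9:pleslilm {Noun}; 10:thoprop {Noun}.
There are 32 candidate sequences in total.
Checking each against the rules leaves 6 sequences.
Count = 6.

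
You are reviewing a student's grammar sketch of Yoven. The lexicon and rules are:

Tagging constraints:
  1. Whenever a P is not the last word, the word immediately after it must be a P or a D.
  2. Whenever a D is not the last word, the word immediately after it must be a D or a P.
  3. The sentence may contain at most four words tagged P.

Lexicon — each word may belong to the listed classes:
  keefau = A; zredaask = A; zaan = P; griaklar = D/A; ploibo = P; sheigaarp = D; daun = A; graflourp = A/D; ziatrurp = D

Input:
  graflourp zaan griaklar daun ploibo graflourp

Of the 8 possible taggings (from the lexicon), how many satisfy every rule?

Candidates per position — 1:graflourp {A,D}; 2:zaan {P}; 3:griaklar {D,A}; 4:daun {A}; 5:ploibo {P}; 6:graflourp {A,D}.
There are 8 candidate sequences in total.
Every candidate sequence violates at least one rule; no consistent tagging exists.
Count = 0.

0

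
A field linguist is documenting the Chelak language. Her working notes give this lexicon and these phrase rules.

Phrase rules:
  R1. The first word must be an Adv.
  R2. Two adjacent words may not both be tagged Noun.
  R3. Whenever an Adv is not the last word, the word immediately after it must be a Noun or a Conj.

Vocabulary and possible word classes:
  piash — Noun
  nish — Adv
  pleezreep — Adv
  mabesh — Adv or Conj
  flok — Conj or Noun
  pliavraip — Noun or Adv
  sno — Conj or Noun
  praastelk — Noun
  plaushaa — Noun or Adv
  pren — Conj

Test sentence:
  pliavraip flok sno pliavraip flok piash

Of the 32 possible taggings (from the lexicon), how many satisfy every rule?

5

Candidates per position — 1:pliavraip {Noun,Adv}; 2:flok {Conj,Noun}; 3:sno {Conj,Noun}; 4:pliavraip {Noun,Adv}; 5:flok {Conj,Noun}; 6:piash {Noun}.
There are 32 candidate sequences in total.
The sequences that satisfy every rule: Adv Conj Conj Noun Conj Noun; Adv Conj Conj Adv Conj Noun; Adv Conj Noun Adv Conj Noun; Adv Noun Conj Noun Conj Noun; Adv Noun Conj Adv Conj Noun.
Count = 5.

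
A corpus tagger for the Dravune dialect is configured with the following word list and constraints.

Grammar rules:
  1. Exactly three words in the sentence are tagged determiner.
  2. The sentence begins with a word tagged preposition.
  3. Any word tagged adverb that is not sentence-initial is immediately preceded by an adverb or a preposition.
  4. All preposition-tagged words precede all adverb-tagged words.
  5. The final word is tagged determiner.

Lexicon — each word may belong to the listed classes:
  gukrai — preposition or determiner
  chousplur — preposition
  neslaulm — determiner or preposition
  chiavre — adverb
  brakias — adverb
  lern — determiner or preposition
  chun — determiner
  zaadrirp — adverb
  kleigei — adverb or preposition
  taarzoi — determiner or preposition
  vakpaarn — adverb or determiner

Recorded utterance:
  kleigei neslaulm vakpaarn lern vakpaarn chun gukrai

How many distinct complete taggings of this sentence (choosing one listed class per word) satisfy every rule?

Candidates per position — 1:kleigei {adverb,preposition}; 2:neslaulm {determiner,preposition}; 3:vakpaarn {adverb,determiner}; 4:lern {determiner,preposition}; 5:vakpaarn {adverb,determiner}; 6:chun {determiner}; 7:gukrai {preposition,determiner}.
There are 64 candidate sequences in total.
The sequences that satisfy every rule: preposition preposition determiner preposition adverb determiner determiner.
Count = 1.

1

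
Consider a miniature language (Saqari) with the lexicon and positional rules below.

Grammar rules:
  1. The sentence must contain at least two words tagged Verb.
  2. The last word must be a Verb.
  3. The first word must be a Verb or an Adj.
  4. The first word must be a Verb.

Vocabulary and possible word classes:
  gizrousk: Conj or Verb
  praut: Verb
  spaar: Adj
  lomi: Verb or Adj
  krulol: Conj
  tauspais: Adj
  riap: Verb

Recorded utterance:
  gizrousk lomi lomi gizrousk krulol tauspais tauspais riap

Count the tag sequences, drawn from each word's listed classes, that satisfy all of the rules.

8

Candidates per position — 1:gizrousk {Conj,Verb}; 2:lomi {Verb,Adj}; 3:lomi {Verb,Adj}; 4:gizrousk {Conj,Verb}; 5:krulol {Conj}; 6:tauspais {Adj}; 7:tauspais {Adj}; 8:riap {Verb}.
There are 16 candidate sequences in total.
Checking each against the rules leaves 8 sequences.
Count = 8.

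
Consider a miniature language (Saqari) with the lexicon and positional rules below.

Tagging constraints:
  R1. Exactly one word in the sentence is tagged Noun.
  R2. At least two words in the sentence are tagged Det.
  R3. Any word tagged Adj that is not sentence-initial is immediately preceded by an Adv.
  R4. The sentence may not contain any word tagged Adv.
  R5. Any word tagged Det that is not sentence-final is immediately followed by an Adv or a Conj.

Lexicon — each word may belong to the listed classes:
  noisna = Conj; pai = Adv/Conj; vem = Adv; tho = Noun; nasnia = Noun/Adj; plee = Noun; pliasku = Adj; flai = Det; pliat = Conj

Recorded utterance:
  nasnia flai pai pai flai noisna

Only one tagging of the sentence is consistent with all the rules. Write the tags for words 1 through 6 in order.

Noun Det Conj Conj Det Conj

Candidates per position — 1:nasnia {Noun,Adj}; 2:flai {Det}; 3:pai {Adv,Conj}; 4:pai {Adv,Conj}; 5:flai {Det}; 6:noisna {Conj}.
If word 1 were Adj, no tagging could satisfy rule 1; so word 1 is Noun.
If word 3 were Adv, no tagging could satisfy rule 4; so word 3 is Conj.
If word 4 were Adv, no tagging could satisfy rule 4; so word 4 is Conj.
The only consistent sequence is: Noun Det Conj Conj Det Conj.
Checking: rule 1 satisfied; rule 2 satisfied; rule 3 satisfied; rule 4 satisfied; rule 5 satisfied.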